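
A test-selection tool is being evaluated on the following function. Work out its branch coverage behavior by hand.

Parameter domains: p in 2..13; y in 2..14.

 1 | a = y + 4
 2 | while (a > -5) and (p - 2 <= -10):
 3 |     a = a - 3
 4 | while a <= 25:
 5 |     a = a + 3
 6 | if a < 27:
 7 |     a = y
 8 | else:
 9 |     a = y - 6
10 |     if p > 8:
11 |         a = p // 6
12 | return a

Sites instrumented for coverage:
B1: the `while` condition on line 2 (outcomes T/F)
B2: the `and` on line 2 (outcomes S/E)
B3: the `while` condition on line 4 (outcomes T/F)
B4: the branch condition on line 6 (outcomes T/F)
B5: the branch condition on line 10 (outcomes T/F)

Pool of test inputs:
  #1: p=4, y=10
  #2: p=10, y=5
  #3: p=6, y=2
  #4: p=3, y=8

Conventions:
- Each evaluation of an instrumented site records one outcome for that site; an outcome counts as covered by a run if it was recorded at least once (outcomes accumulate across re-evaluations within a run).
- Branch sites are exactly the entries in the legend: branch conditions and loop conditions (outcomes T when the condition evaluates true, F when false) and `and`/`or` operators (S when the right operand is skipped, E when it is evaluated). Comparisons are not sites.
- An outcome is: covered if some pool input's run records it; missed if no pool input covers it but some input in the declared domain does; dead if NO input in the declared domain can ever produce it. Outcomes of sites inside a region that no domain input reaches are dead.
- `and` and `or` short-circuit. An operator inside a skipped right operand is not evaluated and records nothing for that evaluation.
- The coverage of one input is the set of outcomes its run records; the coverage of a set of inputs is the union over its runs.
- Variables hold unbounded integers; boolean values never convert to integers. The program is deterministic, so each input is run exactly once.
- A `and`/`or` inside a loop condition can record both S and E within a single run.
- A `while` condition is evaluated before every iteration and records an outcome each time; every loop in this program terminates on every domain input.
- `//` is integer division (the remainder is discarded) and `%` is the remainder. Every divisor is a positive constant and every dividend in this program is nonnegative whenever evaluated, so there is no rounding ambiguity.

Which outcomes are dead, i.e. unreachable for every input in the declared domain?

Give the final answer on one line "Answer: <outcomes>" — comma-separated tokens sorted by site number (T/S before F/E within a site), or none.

checking every outcome against all 156 domain inputs:
  B1=T: zero occurrences over every domain input -> dead
  B2=S: zero occurrences over every domain input -> dead
  reachable outcomes have witnesses, e.g. B1=F (e.g. p=2, y=2), B2=E (e.g. p=2, y=2), B3=T (e.g. p=2, y=2), B3=F (e.g. p=2, y=2)

Answer: B1=T, B2=S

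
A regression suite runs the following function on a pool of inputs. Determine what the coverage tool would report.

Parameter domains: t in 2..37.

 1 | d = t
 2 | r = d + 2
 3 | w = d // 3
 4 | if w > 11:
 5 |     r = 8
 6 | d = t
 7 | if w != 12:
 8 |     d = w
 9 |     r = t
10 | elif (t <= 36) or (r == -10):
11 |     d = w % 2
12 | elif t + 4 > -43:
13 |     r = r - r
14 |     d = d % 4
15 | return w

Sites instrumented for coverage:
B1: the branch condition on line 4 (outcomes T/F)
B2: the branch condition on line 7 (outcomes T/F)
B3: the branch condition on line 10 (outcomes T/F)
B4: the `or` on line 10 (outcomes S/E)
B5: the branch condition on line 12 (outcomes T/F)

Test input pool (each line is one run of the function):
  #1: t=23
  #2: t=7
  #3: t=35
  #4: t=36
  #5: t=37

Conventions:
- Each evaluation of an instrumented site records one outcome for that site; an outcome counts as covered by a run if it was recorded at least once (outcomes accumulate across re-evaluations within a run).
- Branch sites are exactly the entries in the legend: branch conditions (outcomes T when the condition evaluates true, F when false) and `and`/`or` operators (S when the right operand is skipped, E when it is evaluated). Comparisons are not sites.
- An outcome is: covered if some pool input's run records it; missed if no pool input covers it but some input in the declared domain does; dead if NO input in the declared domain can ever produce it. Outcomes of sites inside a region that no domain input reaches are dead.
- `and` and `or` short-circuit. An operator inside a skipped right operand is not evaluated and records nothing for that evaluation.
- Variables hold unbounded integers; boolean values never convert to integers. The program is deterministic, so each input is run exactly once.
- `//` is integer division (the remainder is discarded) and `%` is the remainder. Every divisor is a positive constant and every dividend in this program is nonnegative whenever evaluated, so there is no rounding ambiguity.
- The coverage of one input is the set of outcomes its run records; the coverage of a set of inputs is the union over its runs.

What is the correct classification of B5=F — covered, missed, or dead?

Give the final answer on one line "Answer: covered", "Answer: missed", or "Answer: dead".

no pool input records B5=F
checking all 36 inputs in the declared domain: B5=F is never recorded -> dead

Answer: dead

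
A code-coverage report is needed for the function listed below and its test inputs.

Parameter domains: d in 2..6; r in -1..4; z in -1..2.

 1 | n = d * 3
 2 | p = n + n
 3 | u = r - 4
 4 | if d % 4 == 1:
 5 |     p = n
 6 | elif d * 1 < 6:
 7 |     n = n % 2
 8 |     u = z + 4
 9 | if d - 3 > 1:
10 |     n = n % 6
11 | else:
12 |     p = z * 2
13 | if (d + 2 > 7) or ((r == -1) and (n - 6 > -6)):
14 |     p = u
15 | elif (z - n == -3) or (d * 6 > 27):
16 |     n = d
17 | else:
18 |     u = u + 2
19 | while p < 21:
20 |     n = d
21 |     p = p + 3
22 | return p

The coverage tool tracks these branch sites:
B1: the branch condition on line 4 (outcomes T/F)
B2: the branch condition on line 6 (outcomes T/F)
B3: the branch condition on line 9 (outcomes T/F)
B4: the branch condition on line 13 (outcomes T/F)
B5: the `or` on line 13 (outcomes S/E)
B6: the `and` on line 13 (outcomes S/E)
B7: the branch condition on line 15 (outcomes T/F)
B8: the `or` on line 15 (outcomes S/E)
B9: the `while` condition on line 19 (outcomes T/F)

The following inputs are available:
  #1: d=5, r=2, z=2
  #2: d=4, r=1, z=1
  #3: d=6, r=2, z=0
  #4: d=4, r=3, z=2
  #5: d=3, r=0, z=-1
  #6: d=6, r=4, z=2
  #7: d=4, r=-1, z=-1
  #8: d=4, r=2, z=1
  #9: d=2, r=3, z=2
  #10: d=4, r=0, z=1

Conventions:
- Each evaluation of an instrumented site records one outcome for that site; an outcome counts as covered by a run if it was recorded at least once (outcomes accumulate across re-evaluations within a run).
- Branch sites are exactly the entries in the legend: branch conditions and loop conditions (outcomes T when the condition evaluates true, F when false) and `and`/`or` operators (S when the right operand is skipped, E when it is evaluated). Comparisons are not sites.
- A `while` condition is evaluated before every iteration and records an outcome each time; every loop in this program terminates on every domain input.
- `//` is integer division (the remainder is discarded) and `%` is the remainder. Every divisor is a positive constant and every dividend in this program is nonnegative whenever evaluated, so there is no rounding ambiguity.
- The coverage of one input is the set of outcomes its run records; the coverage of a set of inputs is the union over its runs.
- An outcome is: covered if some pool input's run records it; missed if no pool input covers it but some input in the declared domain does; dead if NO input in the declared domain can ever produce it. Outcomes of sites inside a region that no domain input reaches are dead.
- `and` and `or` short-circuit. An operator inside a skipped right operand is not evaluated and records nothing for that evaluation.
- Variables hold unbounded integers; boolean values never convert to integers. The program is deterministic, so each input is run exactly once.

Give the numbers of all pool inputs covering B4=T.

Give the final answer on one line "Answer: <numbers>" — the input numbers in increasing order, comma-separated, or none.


input #1 (d=5, r=2, z=2): never hits B4=T
input #2 (d=4, r=1, z=1): never hits B4=T
input #3 (d=6, r=2, z=0): hits B4=T
input #4 (d=4, r=3, z=2): never hits B4=T
input #5 (d=3, r=0, z=-1): never hits B4=T
input #6 (d=6, r=4, z=2): hits B4=T
input #7 (d=4, r=-1, z=-1): never hits B4=T
input #8 (d=4, r=2, z=1): never hits B4=T
input #9 (d=2, r=3, z=2): never hits B4=T
input #10 (d=4, r=0, z=1): never hits B4=T
Answer: 3, 6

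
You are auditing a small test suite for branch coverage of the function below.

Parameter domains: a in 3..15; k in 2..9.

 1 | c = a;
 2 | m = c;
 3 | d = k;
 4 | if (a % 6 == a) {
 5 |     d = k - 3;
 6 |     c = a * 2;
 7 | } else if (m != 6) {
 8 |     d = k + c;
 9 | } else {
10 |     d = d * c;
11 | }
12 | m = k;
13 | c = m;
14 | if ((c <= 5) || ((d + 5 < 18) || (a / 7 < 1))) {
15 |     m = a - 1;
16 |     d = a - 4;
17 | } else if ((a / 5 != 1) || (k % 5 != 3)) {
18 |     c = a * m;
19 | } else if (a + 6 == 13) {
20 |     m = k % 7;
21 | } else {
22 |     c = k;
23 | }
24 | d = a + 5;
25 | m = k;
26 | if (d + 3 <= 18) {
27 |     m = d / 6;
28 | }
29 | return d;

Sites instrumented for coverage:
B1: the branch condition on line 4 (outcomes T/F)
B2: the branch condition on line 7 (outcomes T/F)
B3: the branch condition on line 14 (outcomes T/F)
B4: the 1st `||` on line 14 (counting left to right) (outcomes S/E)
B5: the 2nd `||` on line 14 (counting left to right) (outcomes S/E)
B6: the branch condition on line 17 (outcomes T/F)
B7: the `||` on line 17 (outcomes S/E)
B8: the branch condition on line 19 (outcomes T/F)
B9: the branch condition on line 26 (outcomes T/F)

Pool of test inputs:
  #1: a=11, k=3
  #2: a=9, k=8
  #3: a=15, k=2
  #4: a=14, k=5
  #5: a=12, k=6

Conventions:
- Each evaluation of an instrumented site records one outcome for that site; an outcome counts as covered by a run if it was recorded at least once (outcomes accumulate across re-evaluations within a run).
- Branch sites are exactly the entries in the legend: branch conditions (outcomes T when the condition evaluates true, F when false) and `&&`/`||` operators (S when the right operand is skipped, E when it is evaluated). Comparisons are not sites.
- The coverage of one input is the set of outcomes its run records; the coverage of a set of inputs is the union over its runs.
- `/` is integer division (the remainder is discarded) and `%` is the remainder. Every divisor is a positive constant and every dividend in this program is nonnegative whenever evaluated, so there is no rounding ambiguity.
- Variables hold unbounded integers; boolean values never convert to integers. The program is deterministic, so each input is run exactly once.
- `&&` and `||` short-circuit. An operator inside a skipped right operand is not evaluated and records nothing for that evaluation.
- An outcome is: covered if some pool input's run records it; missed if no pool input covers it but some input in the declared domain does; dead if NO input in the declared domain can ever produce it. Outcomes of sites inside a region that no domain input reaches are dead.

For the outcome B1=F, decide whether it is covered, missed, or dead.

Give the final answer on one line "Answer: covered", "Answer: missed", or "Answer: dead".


B1=F is recorded by pool input(s) 1, 2, 3, 4, 5 -> covered
Answer: covered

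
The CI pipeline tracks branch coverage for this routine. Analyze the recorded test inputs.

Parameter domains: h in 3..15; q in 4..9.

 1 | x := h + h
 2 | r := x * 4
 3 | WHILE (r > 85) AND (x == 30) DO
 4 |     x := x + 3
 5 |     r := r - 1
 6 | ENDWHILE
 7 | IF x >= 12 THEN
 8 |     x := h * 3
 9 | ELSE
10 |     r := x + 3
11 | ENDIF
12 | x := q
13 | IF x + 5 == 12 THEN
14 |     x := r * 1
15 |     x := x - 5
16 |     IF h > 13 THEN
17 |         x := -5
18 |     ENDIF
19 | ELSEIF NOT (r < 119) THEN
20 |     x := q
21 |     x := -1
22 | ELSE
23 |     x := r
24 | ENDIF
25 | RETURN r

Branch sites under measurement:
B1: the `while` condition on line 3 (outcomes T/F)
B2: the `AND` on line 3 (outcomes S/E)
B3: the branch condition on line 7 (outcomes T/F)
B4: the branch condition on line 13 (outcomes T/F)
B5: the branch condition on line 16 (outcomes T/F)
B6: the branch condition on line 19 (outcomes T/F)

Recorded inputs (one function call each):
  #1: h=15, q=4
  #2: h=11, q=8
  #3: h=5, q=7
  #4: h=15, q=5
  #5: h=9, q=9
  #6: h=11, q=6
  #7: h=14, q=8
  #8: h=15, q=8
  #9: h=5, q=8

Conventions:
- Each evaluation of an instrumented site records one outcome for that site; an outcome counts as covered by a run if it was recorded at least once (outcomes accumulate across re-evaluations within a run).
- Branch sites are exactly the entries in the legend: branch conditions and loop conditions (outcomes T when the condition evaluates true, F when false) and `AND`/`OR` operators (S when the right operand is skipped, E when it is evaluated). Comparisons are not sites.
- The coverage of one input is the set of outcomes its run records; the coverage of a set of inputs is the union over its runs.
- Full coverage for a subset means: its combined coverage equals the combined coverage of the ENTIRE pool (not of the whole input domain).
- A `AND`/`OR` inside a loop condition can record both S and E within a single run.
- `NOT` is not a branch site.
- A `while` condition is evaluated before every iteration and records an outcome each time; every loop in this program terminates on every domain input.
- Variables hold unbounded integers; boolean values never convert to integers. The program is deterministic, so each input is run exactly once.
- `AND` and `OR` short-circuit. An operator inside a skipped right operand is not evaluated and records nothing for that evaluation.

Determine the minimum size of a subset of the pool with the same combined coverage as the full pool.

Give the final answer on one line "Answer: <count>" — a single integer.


input #1, h=15, q=4: events B2->E, B1->T, B2->E, B1->F, B3->T, B4->F, B6->T; outcomes B1=T, B1=F, B2=E, B3=T, B4=F, B6=T
input #2, h=11, q=8: events B2->E, B1->F, B3->T, B4->F, B6->F; outcomes B1=F, B2=E, B3=T, B4=F, B6=F
input #3, h=5, q=7: events B2->S, B1->F, B3->F, B4->T, B5->F; outcomes B1=F, B2=S, B3=F, B4=T, B5=F
input #4, h=15, q=5: events B2->E, B1->T, B2->E, B1->F, B3->T, B4->F, B6->T; outcomes B1=T, B1=F, B2=E, B3=T, B4=F, B6=T
input #5, h=9, q=9: events B2->S, B1->F, B3->T, B4->F, B6->F; outcomes B1=F, B2=S, B3=T, B4=F, B6=F
input #6, h=11, q=6: events B2->E, B1->F, B3->T, B4->F, B6->F; outcomes B1=F, B2=E, B3=T, B4=F, B6=F
input #7, h=14, q=8: events B2->E, B1->F, B3->T, B4->F, B6->F; outcomes B1=F, B2=E, B3=T, B4=F, B6=F
input #8, h=15, q=8: events B2->E, B1->T, B2->E, B1->F, B3->T, B4->F, B6->T; outcomes B1=T, B1=F, B2=E, B3=T, B4=F, B6=T
input #9, h=5, q=8: events B2->S, B1->F, B3->F, B4->F, B6->F; outcomes B1=F, B2=S, B3=F, B4=F, B6=F
pool-wide coverage (11 outcomes): B1=T, B1=F, B2=S, B2=E, B3=T, B3=F, B4=T, B4=F, B5=F, B6=T, B6=F
every size-1 subset falls short of the 11 outcomes (best: 6/11)
every size-2 subset falls short of the 11 outcomes (best: 10/11)
at size 3, {1, 2, 3} reaches all 11 outcomes; every lexicographically earlier size-3 subset fails
Answer: 3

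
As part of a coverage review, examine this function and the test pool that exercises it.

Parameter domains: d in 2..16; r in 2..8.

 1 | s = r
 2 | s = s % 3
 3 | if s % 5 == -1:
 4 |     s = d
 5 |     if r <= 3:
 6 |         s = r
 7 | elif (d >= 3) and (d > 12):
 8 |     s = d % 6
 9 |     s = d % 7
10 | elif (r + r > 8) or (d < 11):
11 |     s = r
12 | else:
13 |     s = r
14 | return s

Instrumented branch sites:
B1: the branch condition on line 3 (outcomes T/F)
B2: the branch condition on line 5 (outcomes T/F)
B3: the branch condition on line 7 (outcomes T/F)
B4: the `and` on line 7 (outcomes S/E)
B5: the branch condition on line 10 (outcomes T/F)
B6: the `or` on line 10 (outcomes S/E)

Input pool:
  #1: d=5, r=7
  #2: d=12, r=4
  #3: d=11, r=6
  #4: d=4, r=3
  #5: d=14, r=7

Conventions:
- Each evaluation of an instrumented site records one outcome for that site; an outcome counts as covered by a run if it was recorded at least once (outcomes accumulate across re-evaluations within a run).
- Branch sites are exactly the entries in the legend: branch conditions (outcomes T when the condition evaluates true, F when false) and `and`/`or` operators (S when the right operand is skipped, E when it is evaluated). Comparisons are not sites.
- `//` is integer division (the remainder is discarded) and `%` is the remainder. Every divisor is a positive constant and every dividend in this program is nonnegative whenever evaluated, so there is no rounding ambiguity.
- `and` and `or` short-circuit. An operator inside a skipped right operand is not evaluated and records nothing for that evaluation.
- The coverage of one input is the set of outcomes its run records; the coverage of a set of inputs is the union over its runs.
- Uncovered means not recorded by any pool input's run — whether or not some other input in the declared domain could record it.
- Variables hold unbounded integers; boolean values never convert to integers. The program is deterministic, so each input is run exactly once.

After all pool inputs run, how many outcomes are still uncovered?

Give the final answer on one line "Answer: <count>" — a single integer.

run #1 (d=5, r=7) runs B1->F, B4->E, B3->F, B6->S, B5->T; records B1=F, B3=F, B4=E, B5=T, B6=S
run #2 (d=12, r=4) runs B1->F, B4->E, B3->F, B6->E, B5->F; records B1=F, B3=F, B4=E, B5=F, B6=E
run #3 (d=11, r=6) runs B1->F, B4->E, B3->F, B6->S, B5->T; records B1=F, B3=F, B4=E, B5=T, B6=S
run #4 (d=4, r=3) runs B1->F, B4->E, B3->F, B6->E, B5->T; records B1=F, B3=F, B4=E, B5=T, B6=E
run #5 (d=14, r=7) runs B1->F, B4->E, B3->T; records B1=F, B3=T, B4=E
union over the pool: B1=F, B3=T, B3=F, B4=E, B5=T, B5=F, B6=S, B6=E
uncovered (4 of 12): B1=T, B2=T, B2=F, B4=S

Answer: 4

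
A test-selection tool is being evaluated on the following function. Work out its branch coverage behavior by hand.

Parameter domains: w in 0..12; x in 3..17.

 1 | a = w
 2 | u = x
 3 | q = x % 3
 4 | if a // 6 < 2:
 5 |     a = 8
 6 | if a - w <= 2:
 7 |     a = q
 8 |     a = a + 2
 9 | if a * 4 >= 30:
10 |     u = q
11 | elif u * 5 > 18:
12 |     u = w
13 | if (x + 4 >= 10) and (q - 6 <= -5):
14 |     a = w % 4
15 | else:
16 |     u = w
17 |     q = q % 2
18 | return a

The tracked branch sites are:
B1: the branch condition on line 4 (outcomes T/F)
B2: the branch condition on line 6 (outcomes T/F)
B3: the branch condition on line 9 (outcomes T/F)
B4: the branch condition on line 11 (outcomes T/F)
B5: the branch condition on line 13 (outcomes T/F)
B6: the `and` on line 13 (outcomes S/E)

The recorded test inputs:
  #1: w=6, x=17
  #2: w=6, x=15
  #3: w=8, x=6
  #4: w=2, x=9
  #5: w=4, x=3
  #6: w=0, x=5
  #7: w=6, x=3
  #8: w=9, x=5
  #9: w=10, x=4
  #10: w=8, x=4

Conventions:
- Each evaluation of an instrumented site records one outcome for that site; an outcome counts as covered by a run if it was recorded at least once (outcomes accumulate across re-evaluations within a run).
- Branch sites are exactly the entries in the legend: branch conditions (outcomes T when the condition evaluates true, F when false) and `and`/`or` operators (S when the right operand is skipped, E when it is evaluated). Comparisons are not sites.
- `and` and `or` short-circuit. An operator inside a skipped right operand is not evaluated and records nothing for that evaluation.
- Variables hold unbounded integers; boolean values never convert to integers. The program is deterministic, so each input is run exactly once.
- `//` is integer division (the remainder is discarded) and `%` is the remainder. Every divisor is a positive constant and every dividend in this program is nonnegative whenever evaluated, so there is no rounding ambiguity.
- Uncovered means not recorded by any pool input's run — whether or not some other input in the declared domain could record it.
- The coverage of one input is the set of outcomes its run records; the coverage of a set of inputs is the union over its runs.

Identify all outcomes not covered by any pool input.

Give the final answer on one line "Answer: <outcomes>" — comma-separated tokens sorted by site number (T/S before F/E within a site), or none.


#1 (w=6, x=17) -> covered: B1=T, B2=T, B3=F, B4=T, B5=F, B6=E
#2 (w=6, x=15) -> covered: B1=T, B2=T, B3=F, B4=T, B5=T, B6=E
#3 (w=8, x=6) -> covered: B1=T, B2=T, B3=F, B4=T, B5=T, B6=E
#4 (w=2, x=9) -> covered: B1=T, B2=F, B3=T, B5=T, B6=E
#5 (w=4, x=3) -> covered: B1=T, B2=F, B3=T, B5=F, B6=S
#6 (w=0, x=5) -> covered: B1=T, B2=F, B3=T, B5=F, B6=S
#7 (w=6, x=3) -> covered: B1=T, B2=T, B3=F, B4=F, B5=F, B6=S
#8 (w=9, x=5) -> covered: B1=T, B2=T, B3=F, B4=T, B5=F, B6=S
#9 (w=10, x=4) -> covered: B1=T, B2=T, B3=F, B4=T, B5=F, B6=S
#10 (w=8, x=4) -> covered: B1=T, B2=T, B3=F, B4=T, B5=F, B6=S
union over the pool: B1=T, B2=T, B2=F, B3=T, B3=F, B4=T, B4=F, B5=T, B5=F, B6=S, B6=E
uncovered (1 of 12): B1=F
Answer: B1=F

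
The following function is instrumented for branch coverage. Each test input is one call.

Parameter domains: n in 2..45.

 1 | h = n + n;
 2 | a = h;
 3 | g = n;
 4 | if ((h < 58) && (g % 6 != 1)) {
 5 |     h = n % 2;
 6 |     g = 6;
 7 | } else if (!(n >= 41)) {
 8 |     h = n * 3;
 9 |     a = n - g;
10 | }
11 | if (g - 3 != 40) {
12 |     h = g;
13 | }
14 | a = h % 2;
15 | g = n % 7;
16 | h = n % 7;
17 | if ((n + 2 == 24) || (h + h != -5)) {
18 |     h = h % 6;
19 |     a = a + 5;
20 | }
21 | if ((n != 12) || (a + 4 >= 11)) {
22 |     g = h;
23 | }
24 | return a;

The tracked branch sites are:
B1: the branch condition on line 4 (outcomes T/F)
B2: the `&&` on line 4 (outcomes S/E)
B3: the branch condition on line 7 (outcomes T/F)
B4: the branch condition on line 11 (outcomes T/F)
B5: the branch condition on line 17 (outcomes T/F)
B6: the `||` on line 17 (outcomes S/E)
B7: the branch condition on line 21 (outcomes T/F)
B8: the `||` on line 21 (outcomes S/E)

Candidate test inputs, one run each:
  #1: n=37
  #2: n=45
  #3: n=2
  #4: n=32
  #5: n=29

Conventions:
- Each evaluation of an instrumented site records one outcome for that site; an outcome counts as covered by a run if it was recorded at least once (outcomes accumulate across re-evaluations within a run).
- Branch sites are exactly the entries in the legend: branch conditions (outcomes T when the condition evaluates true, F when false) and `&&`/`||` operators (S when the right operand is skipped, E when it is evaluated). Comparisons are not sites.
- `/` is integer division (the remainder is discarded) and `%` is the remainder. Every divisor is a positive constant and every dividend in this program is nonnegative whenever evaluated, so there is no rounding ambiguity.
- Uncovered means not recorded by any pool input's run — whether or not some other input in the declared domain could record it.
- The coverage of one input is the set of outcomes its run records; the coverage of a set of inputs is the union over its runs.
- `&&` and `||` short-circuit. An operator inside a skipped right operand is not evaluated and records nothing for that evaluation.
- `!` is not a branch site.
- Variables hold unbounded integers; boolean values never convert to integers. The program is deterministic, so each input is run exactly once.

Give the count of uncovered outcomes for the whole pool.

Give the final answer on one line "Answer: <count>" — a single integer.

test 1 (n=37) fires B2->S, B1->F, B3->T, B4->T, B6->E, B5->T, B8->S, B7->T; hits B1=F, B2=S, B3=T, B4=T, B5=T, B6=E, B7=T, B8=S
test 2 (n=45) fires B2->S, B1->F, B3->F, B4->T, B6->E, B5->T, B8->S, B7->T; hits B1=F, B2=S, B3=F, B4=T, B5=T, B6=E, B7=T, B8=S
test 3 (n=2) fires B2->E, B1->T, B4->T, B6->E, B5->T, B8->S, B7->T; hits B1=T, B2=E, B4=T, B5=T, B6=E, B7=T, B8=S
test 4 (n=32) fires B2->S, B1->F, B3->T, B4->T, B6->E, B5->T, B8->S, B7->T; hits B1=F, B2=S, B3=T, B4=T, B5=T, B6=E, B7=T, B8=S
test 5 (n=29) fires B2->S, B1->F, B3->T, B4->T, B6->E, B5->T, B8->S, B7->T; hits B1=F, B2=S, B3=T, B4=T, B5=T, B6=E, B7=T, B8=S
union over the pool: B1=T, B1=F, B2=S, B2=E, B3=T, B3=F, B4=T, B5=T, B6=E, B7=T, B8=S
uncovered (5 of 16): B4=F, B5=F, B6=S, B7=F, B8=E

Answer: 5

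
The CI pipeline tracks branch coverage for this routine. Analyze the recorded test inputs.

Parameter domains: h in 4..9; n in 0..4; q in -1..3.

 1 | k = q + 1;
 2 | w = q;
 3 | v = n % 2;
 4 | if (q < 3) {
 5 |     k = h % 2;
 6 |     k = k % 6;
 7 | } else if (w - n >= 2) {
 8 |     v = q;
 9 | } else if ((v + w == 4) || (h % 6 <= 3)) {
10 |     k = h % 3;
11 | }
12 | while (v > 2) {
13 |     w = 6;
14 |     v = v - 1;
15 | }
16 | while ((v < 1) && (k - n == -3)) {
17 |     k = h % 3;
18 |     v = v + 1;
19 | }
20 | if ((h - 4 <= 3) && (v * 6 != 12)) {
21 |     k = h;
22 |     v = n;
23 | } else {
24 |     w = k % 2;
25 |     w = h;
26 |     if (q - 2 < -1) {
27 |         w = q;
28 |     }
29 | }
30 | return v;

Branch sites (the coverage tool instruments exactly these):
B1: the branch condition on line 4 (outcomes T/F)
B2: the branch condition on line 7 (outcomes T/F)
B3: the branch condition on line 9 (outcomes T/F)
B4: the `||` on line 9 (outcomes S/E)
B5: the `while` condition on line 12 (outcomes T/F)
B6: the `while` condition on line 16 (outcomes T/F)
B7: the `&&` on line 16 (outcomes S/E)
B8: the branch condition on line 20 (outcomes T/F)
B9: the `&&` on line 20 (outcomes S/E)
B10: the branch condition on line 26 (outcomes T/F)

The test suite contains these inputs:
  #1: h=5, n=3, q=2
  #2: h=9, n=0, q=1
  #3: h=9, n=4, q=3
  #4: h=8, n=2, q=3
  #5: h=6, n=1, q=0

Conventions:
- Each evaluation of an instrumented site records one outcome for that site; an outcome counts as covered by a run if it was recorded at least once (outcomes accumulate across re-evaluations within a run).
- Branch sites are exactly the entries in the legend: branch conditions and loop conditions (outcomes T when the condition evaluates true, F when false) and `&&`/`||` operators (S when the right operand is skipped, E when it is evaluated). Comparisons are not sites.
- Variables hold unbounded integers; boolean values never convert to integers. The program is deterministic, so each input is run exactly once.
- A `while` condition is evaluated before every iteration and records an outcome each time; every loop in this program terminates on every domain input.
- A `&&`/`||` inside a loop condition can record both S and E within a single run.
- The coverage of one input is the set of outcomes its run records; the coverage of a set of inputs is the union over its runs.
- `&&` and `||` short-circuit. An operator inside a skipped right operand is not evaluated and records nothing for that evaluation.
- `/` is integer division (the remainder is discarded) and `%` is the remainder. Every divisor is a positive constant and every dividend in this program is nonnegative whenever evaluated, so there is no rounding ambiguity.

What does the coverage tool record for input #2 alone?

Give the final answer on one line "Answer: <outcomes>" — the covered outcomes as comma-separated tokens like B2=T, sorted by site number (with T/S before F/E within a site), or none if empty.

Simulating input #2 (h=9, n=0, q=1) step by step:
  B1->T, B5->F, B7->E, B6->F, B9->S, B8->F, B10->F
as a set, this run covers: B1=T, B5=F, B6=F, B7=E, B8=F, B9=S, B10=F

Answer: B1=T, B5=F, B6=F, B7=E, B8=F, B9=S, B10=F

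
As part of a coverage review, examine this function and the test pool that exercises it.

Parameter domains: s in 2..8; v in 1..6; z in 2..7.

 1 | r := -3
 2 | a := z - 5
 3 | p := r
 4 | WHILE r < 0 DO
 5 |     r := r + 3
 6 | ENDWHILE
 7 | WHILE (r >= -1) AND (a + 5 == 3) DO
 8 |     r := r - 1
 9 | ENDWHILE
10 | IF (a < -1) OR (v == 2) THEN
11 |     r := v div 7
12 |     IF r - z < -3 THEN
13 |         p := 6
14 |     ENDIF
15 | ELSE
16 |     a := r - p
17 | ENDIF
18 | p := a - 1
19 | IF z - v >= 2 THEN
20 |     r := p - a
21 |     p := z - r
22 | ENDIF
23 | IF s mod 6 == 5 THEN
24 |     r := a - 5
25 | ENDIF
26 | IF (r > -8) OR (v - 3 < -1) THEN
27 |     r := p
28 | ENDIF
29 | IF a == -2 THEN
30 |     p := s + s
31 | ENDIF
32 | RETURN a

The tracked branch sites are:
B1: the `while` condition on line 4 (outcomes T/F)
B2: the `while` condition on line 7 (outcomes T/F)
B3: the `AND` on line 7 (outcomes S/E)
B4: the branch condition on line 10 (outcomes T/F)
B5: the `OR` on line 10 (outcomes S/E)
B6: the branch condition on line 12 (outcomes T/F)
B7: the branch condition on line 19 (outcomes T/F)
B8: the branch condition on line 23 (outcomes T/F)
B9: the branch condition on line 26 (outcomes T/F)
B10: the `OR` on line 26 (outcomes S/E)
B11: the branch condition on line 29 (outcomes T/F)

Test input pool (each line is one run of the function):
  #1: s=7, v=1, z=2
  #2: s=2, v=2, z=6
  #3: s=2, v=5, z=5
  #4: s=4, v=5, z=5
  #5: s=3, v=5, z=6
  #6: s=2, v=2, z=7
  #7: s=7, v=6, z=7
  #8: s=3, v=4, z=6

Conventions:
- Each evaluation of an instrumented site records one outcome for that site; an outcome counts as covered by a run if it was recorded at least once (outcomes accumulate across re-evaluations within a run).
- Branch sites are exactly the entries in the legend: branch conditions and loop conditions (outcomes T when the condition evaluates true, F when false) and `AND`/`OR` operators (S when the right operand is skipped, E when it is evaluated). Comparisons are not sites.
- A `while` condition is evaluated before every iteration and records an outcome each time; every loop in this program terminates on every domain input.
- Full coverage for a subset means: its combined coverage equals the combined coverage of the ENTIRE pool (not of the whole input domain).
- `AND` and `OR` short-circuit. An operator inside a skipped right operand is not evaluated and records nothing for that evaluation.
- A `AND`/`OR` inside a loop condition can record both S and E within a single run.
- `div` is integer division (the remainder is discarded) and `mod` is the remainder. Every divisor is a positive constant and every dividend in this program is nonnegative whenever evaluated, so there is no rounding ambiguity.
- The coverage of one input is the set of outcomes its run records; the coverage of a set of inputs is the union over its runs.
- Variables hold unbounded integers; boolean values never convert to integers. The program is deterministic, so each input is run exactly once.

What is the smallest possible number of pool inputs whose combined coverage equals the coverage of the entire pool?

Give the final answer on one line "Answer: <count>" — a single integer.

input #1, s=7, v=1, z=2: events B1->T, B1->F, B3->E, B2->F, B5->S, B4->T, B6->F, B7->F, B8->F, B10->S, B9->T, B11->F; outcomes B1=T, B1=F, B2=F, B3=E, B4=T, B5=S, B6=F, B7=F, B8=F, B9=T, B10=S, B11=F
input #2, s=2, v=2, z=6: events B1->T, B1->F, B3->E, B2->F, B5->E, B4->T, B6->T, B7->T, B8->F, B10->S, B9->T, B11->F; outcomes B1=T, B1=F, B2=F, B3=E, B4=T, B5=E, B6=T, B7=T, B8=F, B9=T, B10=S, B11=F
input #3, s=2, v=5, z=5: events B1->T, B1->F, B3->E, B2->F, B5->E, B4->F, B7->F, B8->F, B10->S, B9->T, B11->F; outcomes B1=T, B1=F, B2=F, B3=E, B4=F, B5=E, B7=F, B8=F, B9=T, B10=S, B11=F
input #4, s=4, v=5, z=5: events B1->T, B1->F, B3->E, B2->F, B5->E, B4->F, B7->F, B8->F, B10->S, B9->T, B11->F; outcomes B1=T, B1=F, B2=F, B3=E, B4=F, B5=E, B7=F, B8=F, B9=T, B10=S, B11=F
input #5, s=3, v=5, z=6: events B1->T, B1->F, B3->E, B2->F, B5->E, B4->F, B7->F, B8->F, B10->S, B9->T, B11->F; outcomes B1=T, B1=F, B2=F, B3=E, B4=F, B5=E, B7=F, B8=F, B9=T, B10=S, B11=F
input #6, s=2, v=2, z=7: events B1->T, B1->F, B3->E, B2->F, B5->E, B4->T, B6->T, B7->T, B8->F, B10->S, B9->T, B11->F; outcomes B1=T, B1=F, B2=F, B3=E, B4=T, B5=E, B6=T, B7=T, B8=F, B9=T, B10=S, B11=F
input #7, s=7, v=6, z=7: events B1->T, B1->F, B3->E, B2->F, B5->E, B4->F, B7->F, B8->F, B10->S, B9->T, B11->F; outcomes B1=T, B1=F, B2=F, B3=E, B4=F, B5=E, B7=F, B8=F, B9=T, B10=S, B11=F
input #8, s=3, v=4, z=6: events B1->T, B1->F, B3->E, B2->F, B5->E, B4->F, B7->T, B8->F, B10->S, B9->T, B11->F; outcomes B1=T, B1=F, B2=F, B3=E, B4=F, B5=E, B7=T, B8=F, B9=T, B10=S, B11=F
together the pool reaches 16 outcomes: B1=T, B1=F, B2=F, B3=E, B4=T, B4=F, B5=S, B5=E, B6=T, B6=F, B7=T, B7=F, B8=F, B9=T, B10=S, B11=F
checked all size-1 subsets: none covers 16 outcomes (max 12/16)
checked all size-2 subsets: none covers 16 outcomes (max 15/16)
the canonical winner is {1, 2, 3}: size 3, full 16-outcome coverage, earliest index list among size-3 covers

Answer: 3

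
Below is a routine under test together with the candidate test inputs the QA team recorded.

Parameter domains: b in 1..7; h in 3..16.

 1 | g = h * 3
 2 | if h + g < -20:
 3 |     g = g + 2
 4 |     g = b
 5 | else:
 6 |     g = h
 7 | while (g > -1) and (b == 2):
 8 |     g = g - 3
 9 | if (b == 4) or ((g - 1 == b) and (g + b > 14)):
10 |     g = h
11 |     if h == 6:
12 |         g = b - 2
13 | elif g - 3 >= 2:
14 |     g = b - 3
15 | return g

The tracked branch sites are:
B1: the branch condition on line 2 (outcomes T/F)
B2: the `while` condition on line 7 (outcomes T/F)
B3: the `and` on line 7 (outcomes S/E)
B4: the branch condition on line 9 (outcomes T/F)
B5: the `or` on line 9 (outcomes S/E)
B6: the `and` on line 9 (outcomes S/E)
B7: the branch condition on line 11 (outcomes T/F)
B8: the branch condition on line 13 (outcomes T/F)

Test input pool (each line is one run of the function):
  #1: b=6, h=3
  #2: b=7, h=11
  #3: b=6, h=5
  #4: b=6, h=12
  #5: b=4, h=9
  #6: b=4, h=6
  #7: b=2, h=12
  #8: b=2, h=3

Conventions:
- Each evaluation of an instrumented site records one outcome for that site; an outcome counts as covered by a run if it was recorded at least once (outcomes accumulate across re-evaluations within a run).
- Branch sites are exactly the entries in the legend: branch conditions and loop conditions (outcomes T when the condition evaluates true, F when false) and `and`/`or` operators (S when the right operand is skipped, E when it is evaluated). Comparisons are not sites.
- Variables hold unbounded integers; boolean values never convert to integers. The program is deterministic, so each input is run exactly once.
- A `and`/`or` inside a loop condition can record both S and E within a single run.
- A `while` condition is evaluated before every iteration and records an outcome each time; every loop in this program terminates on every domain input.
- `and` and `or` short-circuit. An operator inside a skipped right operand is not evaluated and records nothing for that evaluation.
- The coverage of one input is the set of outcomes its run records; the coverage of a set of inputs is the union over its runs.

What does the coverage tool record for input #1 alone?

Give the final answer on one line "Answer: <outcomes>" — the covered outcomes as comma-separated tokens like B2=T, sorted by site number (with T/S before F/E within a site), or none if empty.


Simulating input #1 (b=6, h=3) step by step:
  B1->F, B3->E, B2->F, B5->E, B6->S, B4->F, B8->F
deduplicating events, the covered set is: B1=F, B2=F, B3=E, B4=F, B5=E, B6=S, B8=F
Answer: B1=F, B2=F, B3=E, B4=F, B5=E, B6=S, B8=F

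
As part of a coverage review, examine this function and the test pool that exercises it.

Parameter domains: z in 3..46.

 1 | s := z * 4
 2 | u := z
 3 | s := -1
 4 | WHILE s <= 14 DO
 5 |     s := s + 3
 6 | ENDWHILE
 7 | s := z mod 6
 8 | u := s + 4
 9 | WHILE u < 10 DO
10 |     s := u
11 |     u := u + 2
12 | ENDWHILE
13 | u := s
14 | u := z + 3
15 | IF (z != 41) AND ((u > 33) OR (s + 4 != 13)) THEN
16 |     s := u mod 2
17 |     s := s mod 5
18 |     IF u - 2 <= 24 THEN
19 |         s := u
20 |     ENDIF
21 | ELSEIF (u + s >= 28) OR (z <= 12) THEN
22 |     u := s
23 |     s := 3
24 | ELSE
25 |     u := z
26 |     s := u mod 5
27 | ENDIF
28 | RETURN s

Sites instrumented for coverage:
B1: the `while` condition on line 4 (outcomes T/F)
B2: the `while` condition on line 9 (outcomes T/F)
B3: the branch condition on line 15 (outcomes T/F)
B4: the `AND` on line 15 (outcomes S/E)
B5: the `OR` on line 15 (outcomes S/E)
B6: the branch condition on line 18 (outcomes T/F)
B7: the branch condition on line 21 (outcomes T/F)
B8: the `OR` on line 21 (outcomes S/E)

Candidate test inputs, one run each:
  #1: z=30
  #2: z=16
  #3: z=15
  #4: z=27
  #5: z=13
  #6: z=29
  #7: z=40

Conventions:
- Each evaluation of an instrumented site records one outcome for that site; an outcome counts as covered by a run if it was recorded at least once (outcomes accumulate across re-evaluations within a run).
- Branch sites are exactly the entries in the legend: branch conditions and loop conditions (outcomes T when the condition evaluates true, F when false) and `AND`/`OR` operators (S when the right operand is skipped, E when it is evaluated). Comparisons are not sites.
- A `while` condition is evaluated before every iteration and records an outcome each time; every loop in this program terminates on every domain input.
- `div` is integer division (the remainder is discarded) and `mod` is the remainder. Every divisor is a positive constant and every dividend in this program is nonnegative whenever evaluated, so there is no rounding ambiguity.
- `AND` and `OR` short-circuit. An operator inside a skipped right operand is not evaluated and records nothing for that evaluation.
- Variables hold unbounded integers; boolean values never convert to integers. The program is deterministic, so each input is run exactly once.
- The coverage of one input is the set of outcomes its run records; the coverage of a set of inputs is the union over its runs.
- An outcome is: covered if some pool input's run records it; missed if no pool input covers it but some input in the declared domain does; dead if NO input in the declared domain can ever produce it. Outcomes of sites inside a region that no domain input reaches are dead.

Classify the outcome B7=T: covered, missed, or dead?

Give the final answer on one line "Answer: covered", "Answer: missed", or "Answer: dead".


B7=T is recorded by pool input(s) 4, 6 -> covered
Answer: covered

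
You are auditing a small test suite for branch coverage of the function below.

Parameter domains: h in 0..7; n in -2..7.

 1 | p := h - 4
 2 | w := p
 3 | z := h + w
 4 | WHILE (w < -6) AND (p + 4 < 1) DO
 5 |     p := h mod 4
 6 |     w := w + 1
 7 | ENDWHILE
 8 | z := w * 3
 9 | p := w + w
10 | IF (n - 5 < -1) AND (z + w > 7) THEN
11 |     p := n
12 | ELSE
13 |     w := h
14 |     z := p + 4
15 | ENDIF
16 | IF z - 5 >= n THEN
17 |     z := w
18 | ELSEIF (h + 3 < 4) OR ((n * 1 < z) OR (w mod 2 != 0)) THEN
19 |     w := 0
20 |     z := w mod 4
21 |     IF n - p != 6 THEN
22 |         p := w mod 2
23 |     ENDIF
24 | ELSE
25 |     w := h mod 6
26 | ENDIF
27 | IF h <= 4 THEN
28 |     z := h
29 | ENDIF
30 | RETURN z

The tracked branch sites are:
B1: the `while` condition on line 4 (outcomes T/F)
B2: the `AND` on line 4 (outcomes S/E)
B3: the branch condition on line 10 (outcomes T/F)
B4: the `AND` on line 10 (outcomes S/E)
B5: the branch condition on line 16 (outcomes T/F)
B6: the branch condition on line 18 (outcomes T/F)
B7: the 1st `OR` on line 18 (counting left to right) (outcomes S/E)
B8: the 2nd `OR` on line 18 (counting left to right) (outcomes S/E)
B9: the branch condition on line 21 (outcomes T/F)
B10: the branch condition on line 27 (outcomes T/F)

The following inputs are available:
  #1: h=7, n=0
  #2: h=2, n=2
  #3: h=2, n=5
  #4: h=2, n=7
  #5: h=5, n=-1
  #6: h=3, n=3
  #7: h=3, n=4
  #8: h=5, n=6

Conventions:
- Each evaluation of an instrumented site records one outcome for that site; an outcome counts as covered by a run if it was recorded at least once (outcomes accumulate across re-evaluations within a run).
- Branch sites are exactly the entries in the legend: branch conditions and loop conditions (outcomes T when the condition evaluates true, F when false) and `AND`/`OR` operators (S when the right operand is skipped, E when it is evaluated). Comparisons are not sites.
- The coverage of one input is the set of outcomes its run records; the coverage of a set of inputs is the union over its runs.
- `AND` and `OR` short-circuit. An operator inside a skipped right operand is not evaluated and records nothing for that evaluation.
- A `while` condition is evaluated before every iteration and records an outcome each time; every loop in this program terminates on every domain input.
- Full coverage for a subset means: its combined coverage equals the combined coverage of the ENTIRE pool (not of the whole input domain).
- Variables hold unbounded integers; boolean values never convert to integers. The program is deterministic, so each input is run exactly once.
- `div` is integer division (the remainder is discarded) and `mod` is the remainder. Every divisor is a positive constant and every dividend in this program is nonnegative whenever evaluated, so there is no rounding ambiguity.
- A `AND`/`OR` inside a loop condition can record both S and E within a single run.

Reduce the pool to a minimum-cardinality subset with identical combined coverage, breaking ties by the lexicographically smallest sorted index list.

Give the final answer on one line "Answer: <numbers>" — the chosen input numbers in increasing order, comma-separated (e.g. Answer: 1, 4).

run #1 (h=7, n=0) records B1=F, B2=S, B3=T, B4=E, B5=T, B10=F
run #2 (h=2, n=2) records B1=F, B2=S, B3=F, B4=E, B5=F, B6=F, B7=E, B8=E, B10=T
run #3 (h=2, n=5) records B1=F, B2=S, B3=F, B4=S, B5=F, B6=F, B7=E, B8=E, B10=T
run #4 (h=2, n=7) records B1=F, B2=S, B3=F, B4=S, B5=F, B6=F, B7=E, B8=E, B10=T
run #5 (h=5, n=-1) records B1=F, B2=S, B3=F, B4=E, B5=T, B10=F
run #6 (h=3, n=3) records B1=F, B2=S, B3=F, B4=E, B5=F, B6=T, B7=E, B8=E, B9=T, B10=T
run #7 (h=3, n=4) records B1=F, B2=S, B3=F, B4=S, B5=F, B6=T, B7=E, B8=E, B9=F, B10=T
run #8 (h=5, n=6) records B1=F, B2=S, B3=F, B4=S, B5=F, B6=T, B7=E, B8=E, B9=T, B10=F
the full pool covers 16 outcomes: B1=F, B2=S, B3=T, B3=F, B4=S, B4=E, B5=T, B5=F, B6=T, B6=F, B7=E, B8=E, B9=T, B9=F, B10=T, B10=F
no size-1 subset reaches all 16 outcomes (best union: 10/16)
no size-2 subset reaches all 16 outcomes (best union: 14/16)
no size-3 subset reaches all 16 outcomes (best union: 15/16)
at size 4, {1, 2, 6, 7} reaches all 16 outcomes; every lexicographically earlier size-4 subset fails

Answer: 1, 2, 6, 7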